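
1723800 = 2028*850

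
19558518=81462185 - 61903667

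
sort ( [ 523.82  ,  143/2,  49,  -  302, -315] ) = [ - 315, - 302,  49,  143/2, 523.82 ]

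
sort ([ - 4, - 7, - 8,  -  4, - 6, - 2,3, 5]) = [ - 8  ,  -  7  , - 6, -4,  -  4, -2, 3, 5]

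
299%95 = 14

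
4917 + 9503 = 14420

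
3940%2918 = 1022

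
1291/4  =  322 +3/4 = 322.75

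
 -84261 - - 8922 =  - 75339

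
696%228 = 12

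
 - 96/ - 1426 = 48/713 = 0.07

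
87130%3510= 2890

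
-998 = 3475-4473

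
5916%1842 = 390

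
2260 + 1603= 3863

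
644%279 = 86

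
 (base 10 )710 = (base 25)13A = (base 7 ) 2033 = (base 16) 2c6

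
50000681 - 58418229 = -8417548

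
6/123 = 2/41=0.05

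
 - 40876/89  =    -  40876/89 = - 459.28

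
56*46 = 2576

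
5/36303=5/36303  =  0.00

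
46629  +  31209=77838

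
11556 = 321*36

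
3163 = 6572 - 3409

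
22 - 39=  - 17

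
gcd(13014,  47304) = 54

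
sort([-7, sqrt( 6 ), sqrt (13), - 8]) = [ - 8, - 7, sqrt(6),sqrt( 13 )]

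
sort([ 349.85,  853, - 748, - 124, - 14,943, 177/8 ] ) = [ - 748, - 124, - 14,177/8, 349.85, 853,943 ]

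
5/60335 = 1/12067 = 0.00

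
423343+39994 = 463337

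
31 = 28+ 3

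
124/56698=62/28349 = 0.00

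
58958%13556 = 4734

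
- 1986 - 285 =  - 2271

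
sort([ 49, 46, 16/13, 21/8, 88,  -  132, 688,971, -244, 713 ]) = [-244, -132,  16/13,21/8, 46,49, 88,688, 713, 971] 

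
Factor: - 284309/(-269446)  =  2^ ( - 1)*  199^(-1)*401^1*  677^ (-1)*709^1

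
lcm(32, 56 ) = 224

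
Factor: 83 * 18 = 1494  =  2^1*3^2 * 83^1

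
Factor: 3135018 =2^1*3^1*401^1*1303^1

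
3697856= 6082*608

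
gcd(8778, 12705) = 231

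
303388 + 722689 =1026077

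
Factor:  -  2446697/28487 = -11^1*61^( - 1 )*347^1*467^(- 1 )*641^1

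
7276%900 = 76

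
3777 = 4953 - 1176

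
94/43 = 2 + 8/43 = 2.19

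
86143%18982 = 10215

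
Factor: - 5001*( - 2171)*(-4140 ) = -44948687940  =  - 2^2*3^3*5^1*13^1*23^1*167^1*1667^1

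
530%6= 2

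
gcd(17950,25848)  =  718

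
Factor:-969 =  - 3^1*17^1 * 19^1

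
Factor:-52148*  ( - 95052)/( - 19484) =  - 1239192924/4871 = -2^2*3^1*89^2 *4871^( - 1)*13037^1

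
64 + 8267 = 8331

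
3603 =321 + 3282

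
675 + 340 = 1015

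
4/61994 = 2/30997 = 0.00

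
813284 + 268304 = 1081588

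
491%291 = 200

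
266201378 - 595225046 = -329023668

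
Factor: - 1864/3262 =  - 2^2*7^( - 1) = - 4/7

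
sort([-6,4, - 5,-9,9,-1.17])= [ - 9,-6, - 5, -1.17,4,  9]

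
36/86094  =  2/4783 = 0.00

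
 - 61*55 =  - 3355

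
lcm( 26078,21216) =1251744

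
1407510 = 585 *2406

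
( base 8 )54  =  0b101100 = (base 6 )112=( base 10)44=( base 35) 19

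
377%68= 37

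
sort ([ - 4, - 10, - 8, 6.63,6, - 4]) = [ - 10, - 8, - 4, - 4,6, 6.63 ] 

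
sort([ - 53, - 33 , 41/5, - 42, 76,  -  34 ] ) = [ - 53, - 42 , - 34,-33, 41/5, 76 ]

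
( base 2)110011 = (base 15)36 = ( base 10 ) 51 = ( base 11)47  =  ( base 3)1220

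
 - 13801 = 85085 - 98886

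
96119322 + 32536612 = 128655934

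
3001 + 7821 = 10822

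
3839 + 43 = 3882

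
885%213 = 33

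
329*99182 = 32630878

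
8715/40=217 + 7/8=217.88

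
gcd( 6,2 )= 2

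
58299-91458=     -  33159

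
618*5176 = 3198768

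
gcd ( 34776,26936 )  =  56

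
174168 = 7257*24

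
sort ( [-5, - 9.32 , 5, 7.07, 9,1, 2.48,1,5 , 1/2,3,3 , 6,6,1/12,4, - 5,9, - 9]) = [ - 9.32,-9,-5 , - 5 , 1/12,1/2,1,1,2.48,3 , 3,4,5,5 , 6,6,7.07, 9,9]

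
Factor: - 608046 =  - 2^1*3^1*101341^1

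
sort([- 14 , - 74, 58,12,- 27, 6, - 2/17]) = [ - 74, - 27,-14, - 2/17,6,12,58]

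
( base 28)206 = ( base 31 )1jo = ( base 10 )1574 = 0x626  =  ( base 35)19y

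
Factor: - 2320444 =  -  2^2*7^2 * 11839^1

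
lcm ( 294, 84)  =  588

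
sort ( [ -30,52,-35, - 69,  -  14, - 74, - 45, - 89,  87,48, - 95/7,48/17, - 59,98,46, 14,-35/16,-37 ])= [ - 89, - 74,-69 ,- 59, - 45,  -  37, - 35, - 30,-14, - 95/7,  -  35/16, 48/17,  14,46,48 , 52,87,98 ]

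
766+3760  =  4526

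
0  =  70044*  0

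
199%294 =199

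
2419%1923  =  496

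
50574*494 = 24983556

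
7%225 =7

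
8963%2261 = 2180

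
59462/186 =29731/93= 319.69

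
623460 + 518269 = 1141729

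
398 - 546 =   -  148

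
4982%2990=1992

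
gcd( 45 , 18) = 9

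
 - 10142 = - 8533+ - 1609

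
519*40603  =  21072957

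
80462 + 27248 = 107710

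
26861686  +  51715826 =78577512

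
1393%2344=1393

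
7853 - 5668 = 2185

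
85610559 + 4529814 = 90140373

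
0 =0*15678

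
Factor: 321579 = 3^2*35731^1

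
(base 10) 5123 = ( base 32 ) 503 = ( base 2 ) 1010000000011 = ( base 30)5kn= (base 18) feb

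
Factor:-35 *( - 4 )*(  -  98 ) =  - 13720  =  - 2^3*5^1*7^3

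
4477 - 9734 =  - 5257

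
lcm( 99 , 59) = 5841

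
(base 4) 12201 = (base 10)417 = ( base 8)641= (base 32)d1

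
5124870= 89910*57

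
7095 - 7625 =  - 530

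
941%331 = 279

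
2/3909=2/3909 = 0.00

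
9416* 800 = 7532800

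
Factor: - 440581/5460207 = - 3^( - 1 ) *29^( - 1 )*62761^( - 1)*440581^1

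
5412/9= 1804/3=601.33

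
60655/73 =60655/73 = 830.89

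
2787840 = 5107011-2319171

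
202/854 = 101/427 =0.24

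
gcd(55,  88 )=11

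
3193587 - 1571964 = 1621623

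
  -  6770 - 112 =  - 6882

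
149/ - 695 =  - 1 + 546/695 = - 0.21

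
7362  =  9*818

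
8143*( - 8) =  - 65144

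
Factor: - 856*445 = - 380920 = -  2^3*5^1*89^1*107^1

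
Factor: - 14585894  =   - 2^1*1277^1  *  5711^1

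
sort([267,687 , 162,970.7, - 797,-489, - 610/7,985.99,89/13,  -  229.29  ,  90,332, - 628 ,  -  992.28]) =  [ - 992.28 , - 797 ,-628 , - 489, - 229.29, - 610/7,89/13, 90, 162,267, 332,687,970.7,985.99 ]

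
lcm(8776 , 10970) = 43880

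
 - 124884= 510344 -635228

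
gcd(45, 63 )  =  9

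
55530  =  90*617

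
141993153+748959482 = 890952635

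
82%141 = 82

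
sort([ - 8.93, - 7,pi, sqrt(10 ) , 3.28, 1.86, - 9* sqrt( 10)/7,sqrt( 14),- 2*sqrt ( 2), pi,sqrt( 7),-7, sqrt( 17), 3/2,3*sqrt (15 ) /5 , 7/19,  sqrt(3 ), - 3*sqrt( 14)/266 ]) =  [ - 8.93, - 7 ,  -  7,  -  9*sqrt( 10) /7,-2*sqrt(2), - 3*sqrt ( 14)/266,7/19,3/2, sqrt (3),1.86,3*sqrt(15)/5, sqrt (7),pi, pi , sqrt( 10), 3.28, sqrt(14 ),sqrt( 17) ]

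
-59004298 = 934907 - 59939205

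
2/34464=1/17232 = 0.00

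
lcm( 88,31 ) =2728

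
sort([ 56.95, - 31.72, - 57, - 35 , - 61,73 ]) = [ - 61,-57, - 35,-31.72,56.95, 73]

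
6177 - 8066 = -1889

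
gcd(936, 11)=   1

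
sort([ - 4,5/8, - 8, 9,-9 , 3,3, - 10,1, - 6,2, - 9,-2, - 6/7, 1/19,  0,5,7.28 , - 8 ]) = [ - 10, - 9, -9, - 8,-8, - 6, - 4, -2, - 6/7,0,1/19,5/8, 1,2,3,3, 5, 7.28,9] 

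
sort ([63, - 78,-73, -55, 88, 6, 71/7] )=[ - 78,  -  73, - 55, 6 , 71/7, 63, 88 ]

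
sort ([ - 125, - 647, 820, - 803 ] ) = [ - 803, - 647,  -  125, 820 ] 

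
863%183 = 131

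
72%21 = 9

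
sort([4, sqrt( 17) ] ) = [ 4, sqrt(17)]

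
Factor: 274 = 2^1* 137^1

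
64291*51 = 3278841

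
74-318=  - 244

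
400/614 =200/307 = 0.65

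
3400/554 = 1700/277 = 6.14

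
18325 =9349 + 8976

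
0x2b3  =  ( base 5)10231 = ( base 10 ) 691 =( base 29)NO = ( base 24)14J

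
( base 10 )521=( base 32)g9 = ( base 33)FQ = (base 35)ev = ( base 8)1011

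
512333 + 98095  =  610428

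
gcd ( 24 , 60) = 12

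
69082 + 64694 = 133776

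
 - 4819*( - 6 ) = 28914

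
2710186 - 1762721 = 947465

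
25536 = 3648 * 7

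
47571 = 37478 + 10093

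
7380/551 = 7380/551=13.39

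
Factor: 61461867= 3^1 *20487289^1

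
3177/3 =1059 = 1059.00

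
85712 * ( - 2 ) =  - 171424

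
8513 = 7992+521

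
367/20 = 18  +  7/20 = 18.35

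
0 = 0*8749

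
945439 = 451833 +493606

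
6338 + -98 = 6240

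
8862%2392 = 1686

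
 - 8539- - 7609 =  - 930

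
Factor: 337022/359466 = 3^ (  -  1 )*7^2 * 19^1 * 331^( - 1)  =  931/993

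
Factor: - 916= - 2^2 * 229^1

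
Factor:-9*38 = - 342 = - 2^1*3^2*19^1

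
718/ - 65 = - 718/65 = - 11.05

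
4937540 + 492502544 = 497440084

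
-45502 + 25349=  -20153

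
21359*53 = 1132027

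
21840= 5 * 4368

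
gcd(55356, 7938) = 42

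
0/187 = 0 = 0.00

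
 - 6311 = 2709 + -9020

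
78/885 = 26/295 = 0.09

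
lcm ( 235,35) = 1645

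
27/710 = 27/710 = 0.04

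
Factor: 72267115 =5^1*  257^1 * 56239^1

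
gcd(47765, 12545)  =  5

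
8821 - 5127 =3694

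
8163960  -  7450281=713679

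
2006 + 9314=11320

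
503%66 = 41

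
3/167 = 3/167 = 0.02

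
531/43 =12+ 15/43 = 12.35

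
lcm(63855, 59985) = 1979505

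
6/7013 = 6/7013=0.00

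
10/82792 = 5/41396 = 0.00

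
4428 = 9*492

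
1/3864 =1/3864 = 0.00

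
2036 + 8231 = 10267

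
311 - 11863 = -11552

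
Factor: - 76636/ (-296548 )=23^1* 89^ (  -  1) = 23/89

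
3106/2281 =1+825/2281=1.36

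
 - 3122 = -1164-1958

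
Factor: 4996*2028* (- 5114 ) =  - 51814475232 = -  2^5 * 3^1*13^2 *1249^1*2557^1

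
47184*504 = 23780736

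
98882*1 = 98882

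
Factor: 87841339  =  409^1*214771^1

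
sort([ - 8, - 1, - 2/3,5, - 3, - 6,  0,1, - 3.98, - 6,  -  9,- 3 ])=[ - 9,  -  8, - 6, - 6,  -  3.98, - 3,-3,-1,  -  2/3,0,1, 5]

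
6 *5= 30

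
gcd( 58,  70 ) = 2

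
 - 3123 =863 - 3986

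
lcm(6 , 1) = 6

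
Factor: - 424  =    -  2^3*53^1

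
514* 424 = 217936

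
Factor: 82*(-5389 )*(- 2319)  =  2^1*  3^1*17^1*41^1 * 317^1 * 773^1= 1024761462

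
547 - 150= 397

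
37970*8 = 303760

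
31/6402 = 31/6402 = 0.00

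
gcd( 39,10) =1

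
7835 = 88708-80873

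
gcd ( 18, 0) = 18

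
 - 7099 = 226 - 7325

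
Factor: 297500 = 2^2*5^4*7^1 * 17^1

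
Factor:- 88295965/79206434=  - 3838955/3443758 = -2^( - 1) * 5^1*17^(-1 ) * 131^1*5861^1*101287^( -1) 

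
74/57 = 74/57 =1.30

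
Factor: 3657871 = 7^1  *  522553^1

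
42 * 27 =1134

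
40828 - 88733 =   -  47905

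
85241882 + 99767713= 185009595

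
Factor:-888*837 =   -  2^3*3^4*31^1*37^1 = -743256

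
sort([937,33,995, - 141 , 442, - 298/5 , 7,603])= [ - 141, - 298/5 , 7,33 , 442, 603,937,995 ] 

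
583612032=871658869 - 288046837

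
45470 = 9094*5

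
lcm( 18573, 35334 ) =1448694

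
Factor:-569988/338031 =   -  2^2*23^( - 2 )*223^1= - 892/529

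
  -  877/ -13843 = 877/13843 = 0.06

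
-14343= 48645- 62988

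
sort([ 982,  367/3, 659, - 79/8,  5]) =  [ - 79/8,5,367/3, 659,982]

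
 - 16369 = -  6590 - 9779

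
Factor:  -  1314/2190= - 3/5 = - 3^1 * 5^( - 1) 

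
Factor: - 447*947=  -  423309= - 3^1*149^1 *947^1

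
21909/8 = 21909/8 = 2738.62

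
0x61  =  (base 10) 97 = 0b1100001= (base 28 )3d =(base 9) 117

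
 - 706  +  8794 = 8088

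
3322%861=739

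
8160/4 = 2040 = 2040.00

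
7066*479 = 3384614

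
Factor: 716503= 29^1*31^1*797^1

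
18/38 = 9/19 = 0.47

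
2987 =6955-3968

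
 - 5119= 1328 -6447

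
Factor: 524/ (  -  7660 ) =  - 5^ ( - 1 )*131^1*383^( - 1) = - 131/1915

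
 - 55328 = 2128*( - 26) 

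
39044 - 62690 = - 23646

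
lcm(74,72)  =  2664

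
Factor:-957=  - 3^1*11^1*29^1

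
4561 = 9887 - 5326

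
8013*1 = 8013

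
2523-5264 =  -  2741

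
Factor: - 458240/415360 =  - 2^2*11^( - 1 ) *59^( - 1 )*179^1 = - 716/649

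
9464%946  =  4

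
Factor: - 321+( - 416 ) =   -  11^1*67^1 = - 737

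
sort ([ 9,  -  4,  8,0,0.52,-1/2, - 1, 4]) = [ - 4, - 1,- 1/2, 0, 0.52, 4 , 8, 9]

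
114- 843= - 729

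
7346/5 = 7346/5 =1469.20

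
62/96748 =31/48374 = 0.00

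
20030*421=8432630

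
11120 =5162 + 5958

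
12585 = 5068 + 7517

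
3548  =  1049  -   -2499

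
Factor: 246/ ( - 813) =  - 82/271 = - 2^1 *41^1*271^( - 1 )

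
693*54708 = 37912644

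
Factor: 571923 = 3^2*11^1*53^1*109^1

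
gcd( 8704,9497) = 1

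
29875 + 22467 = 52342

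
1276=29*44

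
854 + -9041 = -8187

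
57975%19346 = 19283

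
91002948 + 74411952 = 165414900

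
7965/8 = 995  +  5/8 =995.62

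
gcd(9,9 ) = 9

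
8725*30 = 261750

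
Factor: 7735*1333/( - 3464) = -10310755/3464 = - 2^(- 3 )*5^1 * 7^1*13^1*17^1*31^1*43^1*433^( - 1)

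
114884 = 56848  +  58036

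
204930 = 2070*99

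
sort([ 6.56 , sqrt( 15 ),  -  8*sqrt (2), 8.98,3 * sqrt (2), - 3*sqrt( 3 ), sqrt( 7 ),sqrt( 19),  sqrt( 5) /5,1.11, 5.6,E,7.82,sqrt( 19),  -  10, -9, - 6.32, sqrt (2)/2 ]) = [-8 *sqrt( 2 ), - 10,-9,- 6.32,  -  3*sqrt(3 ), sqrt( 5 )/5,sqrt (2 )/2,1.11 , sqrt(7),E,sqrt( 15), 3* sqrt(2 ), sqrt( 19 ), sqrt( 19),5.6,6.56,7.82, 8.98 ] 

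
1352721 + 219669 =1572390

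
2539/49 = 51 + 40/49 = 51.82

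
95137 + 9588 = 104725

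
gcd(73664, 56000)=64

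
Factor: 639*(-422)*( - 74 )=19954692 = 2^2*3^2 *37^1*71^1 * 211^1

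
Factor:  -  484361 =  - 484361^1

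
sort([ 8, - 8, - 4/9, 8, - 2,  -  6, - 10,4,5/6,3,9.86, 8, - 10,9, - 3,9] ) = [  -  10,-10, - 8,-6, - 3,  -  2, - 4/9, 5/6,  3, 4,8, 8, 8,9, 9 , 9.86]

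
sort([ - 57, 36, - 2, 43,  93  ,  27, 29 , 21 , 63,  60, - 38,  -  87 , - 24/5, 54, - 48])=[ - 87, - 57, - 48, - 38, - 24/5,- 2,21,27, 29,  36,43,54, 60,63,93]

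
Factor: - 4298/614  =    -  7= - 7^1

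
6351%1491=387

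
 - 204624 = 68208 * ( - 3) 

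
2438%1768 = 670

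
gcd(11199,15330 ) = 3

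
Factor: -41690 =  -  2^1*5^1*11^1*379^1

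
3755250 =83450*45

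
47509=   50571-3062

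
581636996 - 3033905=578603091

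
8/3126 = 4/1563 = 0.00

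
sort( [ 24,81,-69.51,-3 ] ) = [ - 69.51,  -  3, 24,81 ]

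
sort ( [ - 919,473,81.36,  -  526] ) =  [ - 919,-526,  81.36, 473]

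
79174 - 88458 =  - 9284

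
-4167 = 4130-8297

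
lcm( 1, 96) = 96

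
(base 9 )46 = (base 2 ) 101010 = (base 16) 2A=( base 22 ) 1K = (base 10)42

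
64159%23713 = 16733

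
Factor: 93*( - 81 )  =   - 7533 = - 3^5*31^1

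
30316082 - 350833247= - 320517165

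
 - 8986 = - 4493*2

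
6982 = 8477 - 1495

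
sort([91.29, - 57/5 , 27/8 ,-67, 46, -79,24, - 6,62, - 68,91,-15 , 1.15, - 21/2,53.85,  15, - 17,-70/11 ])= [ - 79, - 68, - 67, - 17, - 15, - 57/5,-21/2 , - 70/11,  -  6,1.15,27/8,15,24, 46, 53.85, 62,91,91.29]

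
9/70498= 9/70498 = 0.00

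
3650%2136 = 1514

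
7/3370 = 7/3370 = 0.00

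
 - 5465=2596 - 8061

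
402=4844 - 4442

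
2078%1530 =548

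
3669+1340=5009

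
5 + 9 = 14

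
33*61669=2035077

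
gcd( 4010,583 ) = 1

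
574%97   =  89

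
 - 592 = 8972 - 9564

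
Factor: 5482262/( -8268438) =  - 3^( - 1) *17^1 * 383^1*421^1 * 1378073^ ( - 1) =-2741131/4134219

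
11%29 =11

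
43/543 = 43/543=0.08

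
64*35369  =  2263616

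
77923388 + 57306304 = 135229692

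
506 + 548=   1054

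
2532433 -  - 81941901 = 84474334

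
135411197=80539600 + 54871597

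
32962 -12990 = 19972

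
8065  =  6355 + 1710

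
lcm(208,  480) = 6240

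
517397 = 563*919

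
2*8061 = 16122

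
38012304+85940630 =123952934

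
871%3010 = 871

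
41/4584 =41/4584 = 0.01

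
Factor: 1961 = 37^1*53^1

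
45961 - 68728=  - 22767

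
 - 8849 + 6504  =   - 2345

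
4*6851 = 27404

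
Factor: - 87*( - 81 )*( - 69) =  - 3^6*23^1 * 29^1 = - 486243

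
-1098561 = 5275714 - 6374275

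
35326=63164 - 27838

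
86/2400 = 43/1200 = 0.04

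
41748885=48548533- 6799648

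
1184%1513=1184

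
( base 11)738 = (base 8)1570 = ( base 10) 888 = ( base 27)15o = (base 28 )13k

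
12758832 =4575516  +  8183316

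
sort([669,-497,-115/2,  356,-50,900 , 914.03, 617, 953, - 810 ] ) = [ - 810, - 497,- 115/2,-50,  356,617, 669, 900, 914.03, 953 ] 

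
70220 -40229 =29991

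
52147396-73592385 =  - 21444989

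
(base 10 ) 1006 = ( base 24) 1HM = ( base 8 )1756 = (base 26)1ci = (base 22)21G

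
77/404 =77/404 = 0.19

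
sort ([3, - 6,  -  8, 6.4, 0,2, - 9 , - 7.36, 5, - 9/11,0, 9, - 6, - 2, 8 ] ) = [-9,-8, - 7.36  , -6, - 6, - 2, - 9/11,  0,0 , 2, 3, 5,6.4,  8,  9]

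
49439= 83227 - 33788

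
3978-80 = 3898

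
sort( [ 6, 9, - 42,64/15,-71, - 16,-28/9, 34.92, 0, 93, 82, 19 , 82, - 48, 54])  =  [  -  71, - 48, -42, - 16, - 28/9, 0, 64/15, 6, 9, 19,34.92,54, 82, 82,  93] 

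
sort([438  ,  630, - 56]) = [ - 56, 438, 630]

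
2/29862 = 1/14931 = 0.00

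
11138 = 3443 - - 7695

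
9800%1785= 875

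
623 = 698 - 75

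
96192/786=16032/131 = 122.38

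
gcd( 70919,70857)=1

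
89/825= 89/825 = 0.11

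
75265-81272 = -6007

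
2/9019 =2/9019= 0.00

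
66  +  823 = 889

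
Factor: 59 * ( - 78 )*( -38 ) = 174876 = 2^2 * 3^1 * 13^1*19^1*59^1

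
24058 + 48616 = 72674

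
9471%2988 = 507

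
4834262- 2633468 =2200794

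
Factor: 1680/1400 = 6/5 = 2^1* 3^1*5^( - 1 )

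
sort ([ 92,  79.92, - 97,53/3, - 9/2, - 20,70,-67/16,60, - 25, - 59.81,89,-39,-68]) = [ - 97, - 68, - 59.81, - 39,  -  25,-20,  -  9/2, - 67/16,  53/3, 60, 70,  79.92,89,92]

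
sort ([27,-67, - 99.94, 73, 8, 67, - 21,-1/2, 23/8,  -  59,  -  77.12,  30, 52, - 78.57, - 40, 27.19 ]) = [-99.94, - 78.57,-77.12,-67, - 59,-40 , - 21,-1/2, 23/8,  8, 27, 27.19,30, 52,67, 73]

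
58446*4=233784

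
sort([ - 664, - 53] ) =[ - 664,-53]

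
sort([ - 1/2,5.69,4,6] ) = [-1/2,4,5.69, 6 ]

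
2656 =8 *332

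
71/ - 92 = - 1 + 21/92 = - 0.77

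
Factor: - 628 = -2^2*157^1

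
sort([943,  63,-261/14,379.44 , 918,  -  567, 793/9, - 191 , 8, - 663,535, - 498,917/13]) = [  -  663, -567, - 498, - 191, - 261/14, 8, 63 , 917/13,793/9, 379.44, 535,918, 943] 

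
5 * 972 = 4860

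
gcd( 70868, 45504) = 4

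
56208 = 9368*6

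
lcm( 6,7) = 42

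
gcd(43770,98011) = 1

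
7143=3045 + 4098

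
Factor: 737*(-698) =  - 2^1 * 11^1*67^1*349^1 = -  514426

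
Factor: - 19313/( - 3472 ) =2^(  -  4) * 89^1= 89/16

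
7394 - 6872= 522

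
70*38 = 2660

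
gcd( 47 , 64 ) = 1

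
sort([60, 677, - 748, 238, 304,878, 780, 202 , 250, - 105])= [-748,-105, 60,202, 238,250,304,677,  780,878 ]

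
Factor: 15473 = 15473^1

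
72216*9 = 649944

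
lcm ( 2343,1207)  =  39831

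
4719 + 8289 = 13008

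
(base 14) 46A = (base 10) 878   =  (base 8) 1556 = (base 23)1f4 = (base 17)30B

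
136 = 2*68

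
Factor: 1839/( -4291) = -3/7  =  -3^1*7^( - 1 ) 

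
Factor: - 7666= - 2^1*3833^1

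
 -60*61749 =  - 3704940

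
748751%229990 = 58781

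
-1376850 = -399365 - 977485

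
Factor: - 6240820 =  - 2^2*5^1*23^1*13567^1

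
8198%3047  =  2104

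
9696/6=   1616 = 1616.00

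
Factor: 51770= 2^1*5^1*31^1*167^1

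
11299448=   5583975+5715473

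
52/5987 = 52/5987 = 0.01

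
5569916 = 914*6094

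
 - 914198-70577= -984775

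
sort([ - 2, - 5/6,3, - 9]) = [ - 9, - 2, - 5/6,  3] 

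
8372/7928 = 2093/1982 = 1.06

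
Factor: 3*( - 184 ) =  -2^3*3^1*23^1 =- 552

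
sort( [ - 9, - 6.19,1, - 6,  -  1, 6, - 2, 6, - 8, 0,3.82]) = [ - 9, - 8, - 6.19, - 6, - 2, - 1, 0 , 1,3.82,6,6] 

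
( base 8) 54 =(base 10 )44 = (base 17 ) 2a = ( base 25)1J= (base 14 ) 32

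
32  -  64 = - 32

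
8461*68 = 575348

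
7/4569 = 7/4569 = 0.00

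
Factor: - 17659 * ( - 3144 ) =2^3*3^1*131^1* 17659^1=55519896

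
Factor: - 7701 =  - 3^1*17^1 * 151^1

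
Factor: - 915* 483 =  - 3^2*5^1*7^1*23^1*61^1 = - 441945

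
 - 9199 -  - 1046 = - 8153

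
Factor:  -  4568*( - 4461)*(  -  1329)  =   - 2^3 *3^2 *443^1*571^1*1487^1 = - 27082159992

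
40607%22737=17870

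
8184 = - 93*( - 88 ) 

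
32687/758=43 + 93/758 =43.12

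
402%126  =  24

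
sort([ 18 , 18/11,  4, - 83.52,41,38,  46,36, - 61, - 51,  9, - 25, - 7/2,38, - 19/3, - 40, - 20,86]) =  [ - 83.52 , - 61, - 51,-40, - 25, - 20, -19/3, - 7/2,18/11,  4,9,18,  36,38, 38,41, 46, 86]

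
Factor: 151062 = 2^1 * 3^1*17^1*1481^1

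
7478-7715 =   -  237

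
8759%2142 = 191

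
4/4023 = 4/4023=0.00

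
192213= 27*7119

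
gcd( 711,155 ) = 1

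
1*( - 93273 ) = -93273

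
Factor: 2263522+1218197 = 3481719 = 3^1*17^1*233^1*293^1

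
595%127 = 87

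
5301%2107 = 1087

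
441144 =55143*8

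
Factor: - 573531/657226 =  - 2^( - 1)*3^1*7^1*31^1 * 373^( - 1) = - 651/746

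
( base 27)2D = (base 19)3a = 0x43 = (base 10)67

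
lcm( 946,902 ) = 38786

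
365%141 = 83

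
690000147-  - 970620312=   1660620459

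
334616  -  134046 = 200570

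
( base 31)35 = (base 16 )62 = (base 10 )98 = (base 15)68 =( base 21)4e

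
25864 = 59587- 33723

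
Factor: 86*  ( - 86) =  - 2^2*43^2 = -  7396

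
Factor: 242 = 2^1*11^2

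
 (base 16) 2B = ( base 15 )2d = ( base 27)1g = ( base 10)43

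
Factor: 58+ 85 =11^1*13^1 = 143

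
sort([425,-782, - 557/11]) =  [  -  782, - 557/11,425]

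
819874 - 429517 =390357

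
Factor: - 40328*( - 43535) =2^3*5^1*71^2 * 8707^1=1755679480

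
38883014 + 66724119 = 105607133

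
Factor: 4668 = 2^2*3^1*389^1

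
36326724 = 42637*852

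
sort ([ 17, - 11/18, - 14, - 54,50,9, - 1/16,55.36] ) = [ - 54, - 14,-11/18,  -  1/16, 9,17,50  ,  55.36]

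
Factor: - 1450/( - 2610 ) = 3^( - 2 )*5^1 = 5/9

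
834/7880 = 417/3940   =  0.11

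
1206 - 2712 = -1506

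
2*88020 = 176040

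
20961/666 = 2329/74 = 31.47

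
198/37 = 5 + 13/37  =  5.35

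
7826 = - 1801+9627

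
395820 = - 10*( - 39582)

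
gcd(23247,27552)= 861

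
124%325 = 124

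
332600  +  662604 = 995204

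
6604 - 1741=4863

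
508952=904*563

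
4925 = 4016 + 909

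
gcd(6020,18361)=301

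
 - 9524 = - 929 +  - 8595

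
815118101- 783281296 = 31836805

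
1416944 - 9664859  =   -8247915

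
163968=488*336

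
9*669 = 6021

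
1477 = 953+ 524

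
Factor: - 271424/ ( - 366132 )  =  2^4*3^(  -  1) * 13^ (-1) *2347^ ( - 1 )*4241^1 = 67856/91533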